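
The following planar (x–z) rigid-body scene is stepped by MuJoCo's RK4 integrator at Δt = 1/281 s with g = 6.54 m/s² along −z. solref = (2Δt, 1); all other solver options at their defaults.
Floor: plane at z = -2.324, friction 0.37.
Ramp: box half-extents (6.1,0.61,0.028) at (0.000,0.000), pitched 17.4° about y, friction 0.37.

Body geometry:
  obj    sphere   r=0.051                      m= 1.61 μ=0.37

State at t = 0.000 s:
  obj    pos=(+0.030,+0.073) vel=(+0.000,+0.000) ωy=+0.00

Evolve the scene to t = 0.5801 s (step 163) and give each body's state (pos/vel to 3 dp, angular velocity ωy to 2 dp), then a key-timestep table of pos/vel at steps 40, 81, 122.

State at t = 0.5801 s:
  obj    pos=(+0.254,+0.003) vel=(+0.773,-0.242) ωy=+15.89

Key-timestep trajectory:
   step    t(s)  obj.x    obj.z    obj.vx   obj.vz 
     40  0.1423   +0.044  +0.069  +0.190  -0.059
     81  0.2883   +0.086  +0.056  +0.384  -0.120
    122  0.4342   +0.156  +0.034  +0.579  -0.181


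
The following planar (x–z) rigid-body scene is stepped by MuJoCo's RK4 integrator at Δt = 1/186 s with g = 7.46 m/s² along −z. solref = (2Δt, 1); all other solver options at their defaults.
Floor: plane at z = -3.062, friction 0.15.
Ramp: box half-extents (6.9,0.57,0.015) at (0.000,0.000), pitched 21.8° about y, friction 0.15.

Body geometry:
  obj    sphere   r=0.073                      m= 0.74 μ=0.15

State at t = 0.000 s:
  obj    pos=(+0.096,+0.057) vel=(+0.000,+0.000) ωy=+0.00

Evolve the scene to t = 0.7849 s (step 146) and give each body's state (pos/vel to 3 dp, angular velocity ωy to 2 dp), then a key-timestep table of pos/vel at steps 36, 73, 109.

State at t = 0.7849 s:
  obj    pos=(+0.662,-0.170) vel=(+1.442,-0.577) ωy=+21.27

Key-timestep trajectory:
   step    t(s)  obj.x    obj.z    obj.vx   obj.vz 
     36  0.1935   +0.130  +0.043  +0.356  -0.142
     73  0.3925   +0.237  +0.000  +0.721  -0.288
    109  0.5860   +0.411  -0.070  +1.077  -0.431


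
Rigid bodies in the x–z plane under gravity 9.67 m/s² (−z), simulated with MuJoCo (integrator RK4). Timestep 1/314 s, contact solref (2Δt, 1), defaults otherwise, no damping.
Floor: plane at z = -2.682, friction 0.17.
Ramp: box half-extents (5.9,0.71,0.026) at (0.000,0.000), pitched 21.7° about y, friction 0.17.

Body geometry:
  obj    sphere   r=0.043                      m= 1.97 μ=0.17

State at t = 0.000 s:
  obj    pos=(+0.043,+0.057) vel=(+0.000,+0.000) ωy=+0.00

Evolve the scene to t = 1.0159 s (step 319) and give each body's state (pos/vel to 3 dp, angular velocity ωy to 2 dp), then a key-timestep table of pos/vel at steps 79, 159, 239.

State at t = 1.0159 s:
  obj    pos=(+1.268,-0.430) vel=(+2.411,-0.959) ωy=+60.33

Key-timestep trajectory:
   step    t(s)  obj.x    obj.z    obj.vx   obj.vz 
     79  0.2516   +0.118  +0.027  +0.597  -0.238
    159  0.5064   +0.347  -0.064  +1.202  -0.478
    239  0.7611   +0.731  -0.216  +1.806  -0.719


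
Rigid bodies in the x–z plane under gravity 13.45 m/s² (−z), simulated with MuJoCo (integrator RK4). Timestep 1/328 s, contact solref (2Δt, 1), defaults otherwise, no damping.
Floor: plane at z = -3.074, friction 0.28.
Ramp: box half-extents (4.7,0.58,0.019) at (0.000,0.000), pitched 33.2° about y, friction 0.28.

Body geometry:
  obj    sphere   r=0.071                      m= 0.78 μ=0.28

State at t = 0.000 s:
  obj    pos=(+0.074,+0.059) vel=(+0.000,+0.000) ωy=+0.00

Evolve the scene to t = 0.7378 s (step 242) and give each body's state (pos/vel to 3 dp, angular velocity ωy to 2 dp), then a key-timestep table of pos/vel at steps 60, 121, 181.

State at t = 0.7378 s:
  obj    pos=(+1.272,-0.725) vel=(+3.248,-2.125) ωy=+54.65

Key-timestep trajectory:
   step    t(s)  obj.x    obj.z    obj.vx   obj.vz 
     60  0.1829   +0.148  +0.011  +0.805  -0.527
    121  0.3689   +0.374  -0.137  +1.624  -1.063
    181  0.5518   +0.744  -0.380  +2.429  -1.590


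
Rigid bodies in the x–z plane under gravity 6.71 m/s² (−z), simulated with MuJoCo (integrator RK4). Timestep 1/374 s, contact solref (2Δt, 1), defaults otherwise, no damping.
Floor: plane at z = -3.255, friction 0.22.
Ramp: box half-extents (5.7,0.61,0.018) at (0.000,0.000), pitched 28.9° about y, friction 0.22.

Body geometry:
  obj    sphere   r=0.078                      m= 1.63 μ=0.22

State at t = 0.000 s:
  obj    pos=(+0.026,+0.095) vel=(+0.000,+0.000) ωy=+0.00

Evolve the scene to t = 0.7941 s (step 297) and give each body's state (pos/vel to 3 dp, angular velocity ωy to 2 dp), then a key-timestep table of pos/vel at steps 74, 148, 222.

State at t = 0.7941 s:
  obj    pos=(+0.666,-0.258) vel=(+1.610,-0.889) ωy=+23.58

Key-timestep trajectory:
   step    t(s)  obj.x    obj.z    obj.vx   obj.vz 
     74  0.1979   +0.066  +0.073  +0.401  -0.222
    148  0.3957   +0.185  +0.008  +0.803  -0.443
    222  0.5936   +0.383  -0.102  +1.204  -0.665


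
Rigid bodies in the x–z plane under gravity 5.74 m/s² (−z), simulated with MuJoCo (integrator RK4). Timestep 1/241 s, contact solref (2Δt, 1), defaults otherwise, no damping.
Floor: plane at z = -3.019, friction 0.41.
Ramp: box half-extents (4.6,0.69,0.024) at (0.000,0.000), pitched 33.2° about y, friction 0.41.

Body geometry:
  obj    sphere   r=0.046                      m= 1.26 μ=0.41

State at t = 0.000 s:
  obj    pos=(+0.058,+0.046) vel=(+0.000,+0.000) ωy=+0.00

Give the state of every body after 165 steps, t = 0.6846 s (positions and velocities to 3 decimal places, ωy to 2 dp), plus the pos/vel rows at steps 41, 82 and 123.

State at t = 0.6846 s:
  obj    pos=(+0.498,-0.242) vel=(+1.286,-0.842) ωy=+33.41

Key-timestep trajectory:
   step    t(s)  obj.x    obj.z    obj.vx   obj.vz 
     41  0.1701   +0.085  +0.028  +0.320  -0.209
     82  0.3402   +0.167  -0.025  +0.639  -0.418
    123  0.5104   +0.303  -0.114  +0.959  -0.627


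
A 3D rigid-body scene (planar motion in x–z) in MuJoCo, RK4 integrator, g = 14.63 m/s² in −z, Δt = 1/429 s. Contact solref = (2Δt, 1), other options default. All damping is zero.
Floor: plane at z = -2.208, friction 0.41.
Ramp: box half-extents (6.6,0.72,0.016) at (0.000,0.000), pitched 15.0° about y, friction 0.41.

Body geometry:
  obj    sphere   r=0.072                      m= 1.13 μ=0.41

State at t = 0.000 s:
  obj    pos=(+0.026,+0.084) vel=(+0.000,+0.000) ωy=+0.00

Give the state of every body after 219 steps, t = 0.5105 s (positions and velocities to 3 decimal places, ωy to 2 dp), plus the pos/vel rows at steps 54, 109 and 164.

State at t = 0.5105 s:
  obj    pos=(+0.366,-0.007) vel=(+1.334,-0.357) ωy=+19.17

Key-timestep trajectory:
   step    t(s)  obj.x    obj.z    obj.vx   obj.vz 
     54  0.1259   +0.047  +0.079  +0.329  -0.088
    109  0.2541   +0.110  +0.062  +0.664  -0.178
    164  0.3823   +0.217  +0.033  +0.999  -0.268


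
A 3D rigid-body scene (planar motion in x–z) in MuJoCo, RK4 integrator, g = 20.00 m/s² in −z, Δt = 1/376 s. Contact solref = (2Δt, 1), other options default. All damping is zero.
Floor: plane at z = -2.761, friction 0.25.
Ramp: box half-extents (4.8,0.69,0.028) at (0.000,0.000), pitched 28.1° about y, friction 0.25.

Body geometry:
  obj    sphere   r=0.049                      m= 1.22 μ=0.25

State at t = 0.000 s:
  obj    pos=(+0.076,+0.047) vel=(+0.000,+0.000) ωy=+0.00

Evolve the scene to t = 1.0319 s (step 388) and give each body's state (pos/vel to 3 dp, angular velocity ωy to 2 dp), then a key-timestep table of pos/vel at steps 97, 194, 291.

State at t = 1.0319 s:
  obj    pos=(+3.236,-1.641) vel=(+6.125,-3.271) ωy=+141.69

Key-timestep trajectory:
   step    t(s)  obj.x    obj.z    obj.vx   obj.vz 
     97  0.2580   +0.274  -0.059  +1.531  -0.818
    194  0.5160   +0.866  -0.375  +3.063  -1.635
    291  0.7739   +1.854  -0.903  +4.594  -2.453


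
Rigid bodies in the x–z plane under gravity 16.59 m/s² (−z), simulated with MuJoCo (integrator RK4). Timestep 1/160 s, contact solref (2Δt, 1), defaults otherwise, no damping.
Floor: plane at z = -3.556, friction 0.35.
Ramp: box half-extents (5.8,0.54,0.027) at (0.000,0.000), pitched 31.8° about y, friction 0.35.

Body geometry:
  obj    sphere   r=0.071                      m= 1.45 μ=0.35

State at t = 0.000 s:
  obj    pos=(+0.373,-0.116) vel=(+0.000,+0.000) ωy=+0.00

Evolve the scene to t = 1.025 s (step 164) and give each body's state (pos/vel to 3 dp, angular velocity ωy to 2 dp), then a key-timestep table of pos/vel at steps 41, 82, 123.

State at t = 1.025 s:
  obj    pos=(+3.161,-1.845) vel=(+5.440,-3.373) ωy=+90.13

Key-timestep trajectory:
   step    t(s)  obj.x    obj.z    obj.vx   obj.vz 
     41  0.2563   +0.547  -0.224  +1.360  -0.843
     82  0.5125   +1.070  -0.548  +2.720  -1.687
    123  0.7688   +1.941  -1.088  +4.080  -2.530


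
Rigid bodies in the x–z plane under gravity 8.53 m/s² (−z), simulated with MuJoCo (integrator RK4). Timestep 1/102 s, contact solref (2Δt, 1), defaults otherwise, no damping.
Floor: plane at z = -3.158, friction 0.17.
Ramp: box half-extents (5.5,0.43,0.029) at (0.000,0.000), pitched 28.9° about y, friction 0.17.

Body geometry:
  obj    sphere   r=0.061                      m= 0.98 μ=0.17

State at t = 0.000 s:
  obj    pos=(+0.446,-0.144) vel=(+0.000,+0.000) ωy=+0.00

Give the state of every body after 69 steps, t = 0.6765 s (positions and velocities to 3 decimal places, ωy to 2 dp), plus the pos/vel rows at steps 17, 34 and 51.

State at t = 0.6765 s:
  obj    pos=(+1.036,-0.469) vel=(+1.744,-0.963) ωy=+32.62

Key-timestep trajectory:
   step    t(s)  obj.x    obj.z    obj.vx   obj.vz 
     17  0.1667   +0.482  -0.163  +0.430  -0.237
     34  0.3333   +0.590  -0.223  +0.860  -0.475
     51  0.5000   +0.769  -0.322  +1.289  -0.712


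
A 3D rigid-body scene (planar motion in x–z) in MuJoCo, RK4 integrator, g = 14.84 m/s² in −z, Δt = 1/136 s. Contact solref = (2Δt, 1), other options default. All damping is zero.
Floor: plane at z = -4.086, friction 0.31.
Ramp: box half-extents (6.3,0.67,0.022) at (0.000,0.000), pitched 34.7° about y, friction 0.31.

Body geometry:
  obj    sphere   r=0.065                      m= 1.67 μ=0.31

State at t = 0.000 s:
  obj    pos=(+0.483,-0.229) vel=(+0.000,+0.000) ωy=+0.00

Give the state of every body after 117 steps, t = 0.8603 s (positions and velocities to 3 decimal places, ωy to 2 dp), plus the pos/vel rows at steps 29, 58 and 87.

State at t = 0.8603 s:
  obj    pos=(+2.319,-1.500) vel=(+4.268,-2.956) ωy=+79.84

Key-timestep trajectory:
   step    t(s)  obj.x    obj.z    obj.vx   obj.vz 
     29  0.2132   +0.596  -0.307  +1.058  -0.733
     58  0.4265   +0.935  -0.541  +2.116  -1.465
     87  0.6397   +1.499  -0.932  +3.174  -2.198


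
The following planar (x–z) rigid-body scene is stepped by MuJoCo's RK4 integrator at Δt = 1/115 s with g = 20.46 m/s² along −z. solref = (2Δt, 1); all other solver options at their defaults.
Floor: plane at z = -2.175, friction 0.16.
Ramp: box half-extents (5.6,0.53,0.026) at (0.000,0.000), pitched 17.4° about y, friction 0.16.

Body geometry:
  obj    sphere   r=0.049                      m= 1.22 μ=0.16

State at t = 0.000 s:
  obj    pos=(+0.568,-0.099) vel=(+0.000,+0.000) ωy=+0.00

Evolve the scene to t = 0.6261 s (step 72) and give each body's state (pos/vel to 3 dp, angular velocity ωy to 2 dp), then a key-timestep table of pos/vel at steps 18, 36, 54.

State at t = 0.6261 s:
  obj    pos=(+1.385,-0.356) vel=(+2.611,-0.818) ωy=+55.80

Key-timestep trajectory:
   step    t(s)  obj.x    obj.z    obj.vx   obj.vz 
     18  0.1565   +0.619  -0.115  +0.653  -0.204
     36  0.3130   +0.772  -0.163  +1.305  -0.409
     54  0.4696   +1.028  -0.243  +1.958  -0.614


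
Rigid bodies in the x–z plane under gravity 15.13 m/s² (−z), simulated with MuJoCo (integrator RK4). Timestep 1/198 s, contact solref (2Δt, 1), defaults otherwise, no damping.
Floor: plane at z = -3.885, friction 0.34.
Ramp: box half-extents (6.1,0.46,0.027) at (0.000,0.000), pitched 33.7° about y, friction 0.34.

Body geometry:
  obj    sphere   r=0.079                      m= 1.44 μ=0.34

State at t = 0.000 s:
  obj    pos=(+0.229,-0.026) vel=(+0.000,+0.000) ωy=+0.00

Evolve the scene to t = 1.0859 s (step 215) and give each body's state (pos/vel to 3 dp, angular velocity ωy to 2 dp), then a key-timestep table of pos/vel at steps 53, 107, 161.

State at t = 1.0859 s:
  obj    pos=(+3.171,-1.987) vel=(+5.417,-3.613) ωy=+82.40

Key-timestep trajectory:
   step    t(s)  obj.x    obj.z    obj.vx   obj.vz 
     53  0.2677   +0.408  -0.145  +1.336  -0.891
    107  0.5404   +0.958  -0.511  +2.696  -1.798
    161  0.8131   +1.879  -1.126  +4.057  -2.705


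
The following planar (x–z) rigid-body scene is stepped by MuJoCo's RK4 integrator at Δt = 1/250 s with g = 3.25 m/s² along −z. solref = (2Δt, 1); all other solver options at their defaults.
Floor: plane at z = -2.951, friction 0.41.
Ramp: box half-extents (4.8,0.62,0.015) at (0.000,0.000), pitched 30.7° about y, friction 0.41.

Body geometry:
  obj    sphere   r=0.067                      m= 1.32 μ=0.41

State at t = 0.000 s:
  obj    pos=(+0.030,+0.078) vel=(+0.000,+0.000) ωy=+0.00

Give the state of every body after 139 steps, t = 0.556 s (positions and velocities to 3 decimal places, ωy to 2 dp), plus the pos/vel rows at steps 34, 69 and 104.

State at t = 0.556 s:
  obj    pos=(+0.187,-0.016) vel=(+0.567,-0.336) ωy=+9.83

Key-timestep trajectory:
   step    t(s)  obj.x    obj.z    obj.vx   obj.vz 
     34  0.1360   +0.039  +0.072  +0.139  -0.082
     69  0.2760   +0.069  +0.055  +0.281  -0.167
    104  0.4160   +0.118  +0.025  +0.424  -0.252


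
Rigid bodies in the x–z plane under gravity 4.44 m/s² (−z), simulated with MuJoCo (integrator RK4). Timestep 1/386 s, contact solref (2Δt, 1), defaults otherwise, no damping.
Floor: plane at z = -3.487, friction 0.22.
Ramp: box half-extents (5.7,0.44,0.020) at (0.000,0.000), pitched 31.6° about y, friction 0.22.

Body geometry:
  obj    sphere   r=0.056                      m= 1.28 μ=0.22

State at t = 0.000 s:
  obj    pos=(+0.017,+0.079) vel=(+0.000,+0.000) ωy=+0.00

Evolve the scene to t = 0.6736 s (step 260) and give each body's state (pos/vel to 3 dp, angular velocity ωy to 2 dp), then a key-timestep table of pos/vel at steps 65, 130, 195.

State at t = 0.6736 s:
  obj    pos=(+0.338,-0.119) vel=(+0.953,-0.587) ωy=+19.98

Key-timestep trajectory:
   step    t(s)  obj.x    obj.z    obj.vx   obj.vz 
     65  0.1684   +0.037  +0.066  +0.238  -0.147
    130  0.3368   +0.097  +0.029  +0.477  -0.293
    195  0.5052   +0.198  -0.032  +0.715  -0.440


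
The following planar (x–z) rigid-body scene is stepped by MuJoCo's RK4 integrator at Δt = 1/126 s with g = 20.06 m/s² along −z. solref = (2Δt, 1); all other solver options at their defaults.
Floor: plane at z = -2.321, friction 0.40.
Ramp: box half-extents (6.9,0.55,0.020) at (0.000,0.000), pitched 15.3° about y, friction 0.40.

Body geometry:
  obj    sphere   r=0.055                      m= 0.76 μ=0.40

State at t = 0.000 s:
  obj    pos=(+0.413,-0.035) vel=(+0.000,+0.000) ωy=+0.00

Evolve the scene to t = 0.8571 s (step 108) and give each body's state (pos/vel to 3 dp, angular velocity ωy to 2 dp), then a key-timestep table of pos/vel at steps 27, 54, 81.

State at t = 0.8571 s:
  obj    pos=(+1.753,-0.402) vel=(+3.125,-0.855) ωy=+58.91

Key-timestep trajectory:
   step    t(s)  obj.x    obj.z    obj.vx   obj.vz 
     27  0.2143   +0.497  -0.058  +0.782  -0.214
     54  0.4286   +0.748  -0.127  +1.563  -0.428
     81  0.6429   +1.167  -0.241  +2.344  -0.641


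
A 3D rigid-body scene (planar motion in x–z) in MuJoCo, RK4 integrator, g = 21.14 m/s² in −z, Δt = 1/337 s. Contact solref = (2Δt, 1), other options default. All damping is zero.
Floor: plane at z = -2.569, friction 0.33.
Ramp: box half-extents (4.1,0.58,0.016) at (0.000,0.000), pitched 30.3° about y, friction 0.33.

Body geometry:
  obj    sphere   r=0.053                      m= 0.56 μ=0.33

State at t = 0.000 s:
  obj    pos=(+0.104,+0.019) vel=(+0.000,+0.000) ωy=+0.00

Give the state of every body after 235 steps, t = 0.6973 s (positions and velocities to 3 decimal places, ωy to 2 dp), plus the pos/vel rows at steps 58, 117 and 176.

State at t = 0.6973 s:
  obj    pos=(+1.703,-0.916) vel=(+4.587,-2.680) ωy=+100.22

Key-timestep trajectory:
   step    t(s)  obj.x    obj.z    obj.vx   obj.vz 
     58  0.1721   +0.202  -0.038  +1.132  -0.662
    117  0.3472   +0.501  -0.213  +2.284  -1.335
    176  0.5223   +1.001  -0.505  +3.435  -2.007


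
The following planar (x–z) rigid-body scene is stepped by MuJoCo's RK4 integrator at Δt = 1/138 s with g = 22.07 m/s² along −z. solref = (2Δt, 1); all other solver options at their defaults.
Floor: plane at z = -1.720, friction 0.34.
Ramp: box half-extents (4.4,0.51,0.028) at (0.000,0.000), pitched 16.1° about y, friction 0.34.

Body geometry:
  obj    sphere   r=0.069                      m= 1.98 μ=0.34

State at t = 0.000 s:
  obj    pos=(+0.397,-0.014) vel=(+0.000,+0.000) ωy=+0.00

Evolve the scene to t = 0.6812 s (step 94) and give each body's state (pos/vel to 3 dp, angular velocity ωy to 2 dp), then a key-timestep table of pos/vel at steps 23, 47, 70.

State at t = 0.6812 s:
  obj    pos=(+1.372,-0.295) vel=(+2.861,-0.826) ωy=+43.14

Key-timestep trajectory:
   step    t(s)  obj.x    obj.z    obj.vx   obj.vz 
     23  0.1667   +0.455  -0.031  +0.700  -0.202
     47  0.3406   +0.641  -0.084  +1.431  -0.413
     70  0.5072   +0.938  -0.170  +2.131  -0.615


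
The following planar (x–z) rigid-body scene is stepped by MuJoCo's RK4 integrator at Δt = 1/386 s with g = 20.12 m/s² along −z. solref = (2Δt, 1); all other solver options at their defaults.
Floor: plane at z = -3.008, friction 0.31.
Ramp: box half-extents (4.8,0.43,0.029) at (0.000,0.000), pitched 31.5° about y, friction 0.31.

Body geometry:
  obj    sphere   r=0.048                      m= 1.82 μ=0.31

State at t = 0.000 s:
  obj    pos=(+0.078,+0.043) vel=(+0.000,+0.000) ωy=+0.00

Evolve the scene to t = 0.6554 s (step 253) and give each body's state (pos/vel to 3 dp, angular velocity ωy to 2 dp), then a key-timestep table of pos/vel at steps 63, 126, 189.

State at t = 0.6554 s:
  obj    pos=(+1.453,-0.800) vel=(+4.197,-2.572) ωy=+102.52

Key-timestep trajectory:
   step    t(s)  obj.x    obj.z    obj.vx   obj.vz 
     63  0.1632   +0.163  -0.010  +1.045  -0.640
    126  0.3264   +0.419  -0.166  +2.090  -1.281
    189  0.4896   +0.845  -0.428  +3.135  -1.921


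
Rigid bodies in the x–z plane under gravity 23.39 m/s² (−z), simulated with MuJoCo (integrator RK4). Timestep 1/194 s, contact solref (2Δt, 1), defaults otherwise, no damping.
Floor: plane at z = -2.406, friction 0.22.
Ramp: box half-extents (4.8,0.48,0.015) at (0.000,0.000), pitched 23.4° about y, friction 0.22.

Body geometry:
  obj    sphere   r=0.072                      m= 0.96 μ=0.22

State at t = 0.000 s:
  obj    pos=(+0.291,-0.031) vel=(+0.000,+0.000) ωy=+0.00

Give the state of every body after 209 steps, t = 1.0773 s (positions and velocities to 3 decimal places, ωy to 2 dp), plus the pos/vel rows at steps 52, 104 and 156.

State at t = 1.0773 s:
  obj    pos=(+3.825,-1.560) vel=(+6.561,-2.839) ωy=+99.26

Key-timestep trajectory:
   step    t(s)  obj.x    obj.z    obj.vx   obj.vz 
     52  0.2680   +0.510  -0.126  +1.633  -0.706
    104  0.5361   +1.166  -0.410  +3.265  -1.413
    156  0.8041   +2.260  -0.883  +4.897  -2.119


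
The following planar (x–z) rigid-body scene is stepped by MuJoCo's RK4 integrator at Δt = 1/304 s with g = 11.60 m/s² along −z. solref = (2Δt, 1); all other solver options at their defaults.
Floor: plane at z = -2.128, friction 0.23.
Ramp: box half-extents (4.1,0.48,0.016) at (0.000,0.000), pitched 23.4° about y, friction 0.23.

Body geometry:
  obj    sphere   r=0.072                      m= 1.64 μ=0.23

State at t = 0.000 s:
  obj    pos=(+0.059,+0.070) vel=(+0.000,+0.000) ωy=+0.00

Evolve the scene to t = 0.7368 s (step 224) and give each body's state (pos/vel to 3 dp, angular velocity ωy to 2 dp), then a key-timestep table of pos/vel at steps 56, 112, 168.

State at t = 0.7368 s:
  obj    pos=(+0.879,-0.285) vel=(+2.225,-0.963) ωy=+33.67

Key-timestep trajectory:
   step    t(s)  obj.x    obj.z    obj.vx   obj.vz 
     56  0.1842   +0.110  +0.048  +0.556  -0.241
    112  0.3684   +0.264  -0.018  +1.113  -0.482
    168  0.5526   +0.520  -0.129  +1.669  -0.722


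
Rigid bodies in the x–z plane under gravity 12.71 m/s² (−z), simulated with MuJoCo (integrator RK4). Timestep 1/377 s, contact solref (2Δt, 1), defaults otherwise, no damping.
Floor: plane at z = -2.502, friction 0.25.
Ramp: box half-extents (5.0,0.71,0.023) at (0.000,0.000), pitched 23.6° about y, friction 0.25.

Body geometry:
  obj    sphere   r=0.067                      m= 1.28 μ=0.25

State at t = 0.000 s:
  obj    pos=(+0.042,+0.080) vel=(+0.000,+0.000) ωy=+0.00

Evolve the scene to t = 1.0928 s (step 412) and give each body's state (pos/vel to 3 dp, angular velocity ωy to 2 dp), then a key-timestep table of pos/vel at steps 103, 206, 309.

State at t = 1.0928 s:
  obj    pos=(+2.031,-0.789) vel=(+3.640,-1.590) ωy=+59.28

Key-timestep trajectory:
   step    t(s)  obj.x    obj.z    obj.vx   obj.vz 
    103  0.2732   +0.166  +0.026  +0.910  -0.398
    206  0.5464   +0.539  -0.137  +1.820  -0.795
    309  0.8196   +1.161  -0.409  +2.730  -1.193


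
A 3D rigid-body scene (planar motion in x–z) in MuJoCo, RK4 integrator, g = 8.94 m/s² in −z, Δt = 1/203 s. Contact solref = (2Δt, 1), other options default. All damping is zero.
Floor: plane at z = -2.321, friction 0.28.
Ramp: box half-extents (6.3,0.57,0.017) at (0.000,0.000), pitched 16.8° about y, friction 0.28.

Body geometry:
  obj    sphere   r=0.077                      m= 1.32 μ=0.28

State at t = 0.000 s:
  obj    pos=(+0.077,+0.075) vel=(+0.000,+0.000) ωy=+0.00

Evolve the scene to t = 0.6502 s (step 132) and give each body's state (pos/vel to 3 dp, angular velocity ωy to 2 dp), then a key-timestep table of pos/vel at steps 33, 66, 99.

State at t = 0.6502 s:
  obj    pos=(+0.451,-0.038) vel=(+1.149,-0.347) ωy=+15.58

Key-timestep trajectory:
   step    t(s)  obj.x    obj.z    obj.vx   obj.vz 
     33  0.1626   +0.100  +0.068  +0.287  -0.087
     66  0.3251   +0.170  +0.047  +0.575  -0.173
     99  0.4877   +0.287  +0.011  +0.862  -0.260


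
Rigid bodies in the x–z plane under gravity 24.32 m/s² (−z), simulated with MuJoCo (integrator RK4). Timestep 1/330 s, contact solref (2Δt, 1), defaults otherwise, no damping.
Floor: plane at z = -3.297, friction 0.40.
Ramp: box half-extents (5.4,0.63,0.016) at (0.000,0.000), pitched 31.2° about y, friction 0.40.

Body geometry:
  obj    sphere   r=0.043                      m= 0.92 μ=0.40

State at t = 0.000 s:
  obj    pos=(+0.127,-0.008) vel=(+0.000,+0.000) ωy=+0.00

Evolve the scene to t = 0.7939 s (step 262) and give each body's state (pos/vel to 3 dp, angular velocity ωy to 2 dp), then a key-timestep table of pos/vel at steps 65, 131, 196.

State at t = 0.7939 s:
  obj    pos=(+2.553,-1.477) vel=(+6.111,-3.701) ωy=+166.14

Key-timestep trajectory:
   step    t(s)  obj.x    obj.z    obj.vx   obj.vz 
     65  0.1970   +0.276  -0.098  +1.516  -0.918
    131  0.3970   +0.734  -0.375  +3.056  -1.851
    196  0.5939   +1.485  -0.830  +4.572  -2.769


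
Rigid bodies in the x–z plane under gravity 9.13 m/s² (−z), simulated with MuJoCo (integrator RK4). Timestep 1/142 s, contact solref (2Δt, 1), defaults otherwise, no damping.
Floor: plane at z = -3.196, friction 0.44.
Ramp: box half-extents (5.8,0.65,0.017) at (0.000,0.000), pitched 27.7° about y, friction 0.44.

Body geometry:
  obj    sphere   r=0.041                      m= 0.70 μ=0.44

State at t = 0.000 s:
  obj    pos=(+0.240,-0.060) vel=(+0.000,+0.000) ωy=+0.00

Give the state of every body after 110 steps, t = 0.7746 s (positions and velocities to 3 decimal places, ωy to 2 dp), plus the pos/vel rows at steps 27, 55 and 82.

State at t = 0.7746 s:
  obj    pos=(+1.045,-0.483) vel=(+2.079,-1.091) ωy=+57.26

Key-timestep trajectory:
   step    t(s)  obj.x    obj.z    obj.vx   obj.vz 
     27  0.1901   +0.288  -0.086  +0.510  -0.268
     55  0.3873   +0.441  -0.166  +1.040  -0.546
     82  0.5775   +0.687  -0.295  +1.550  -0.814


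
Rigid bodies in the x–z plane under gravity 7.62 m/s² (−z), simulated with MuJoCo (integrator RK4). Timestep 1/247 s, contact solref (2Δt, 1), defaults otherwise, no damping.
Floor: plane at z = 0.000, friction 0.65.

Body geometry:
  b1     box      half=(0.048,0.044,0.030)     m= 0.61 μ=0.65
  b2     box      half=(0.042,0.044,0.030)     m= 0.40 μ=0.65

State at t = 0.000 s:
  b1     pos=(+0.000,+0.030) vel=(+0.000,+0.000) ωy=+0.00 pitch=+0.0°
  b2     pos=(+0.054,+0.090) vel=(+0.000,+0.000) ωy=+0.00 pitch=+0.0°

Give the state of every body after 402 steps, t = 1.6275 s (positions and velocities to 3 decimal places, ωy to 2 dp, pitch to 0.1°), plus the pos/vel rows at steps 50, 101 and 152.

State at t = 1.6275 s:
  b1     pos=(+0.000,+0.030) vel=(+0.000,+0.000) ωy=+0.00 pitch=+0.0°
  b2     pos=(+0.093,+0.042) vel=(+0.000,+0.000) ωy=+0.00 pitch=+90.0°

Key-timestep trajectory:
   step    t(s)  b1.x    b1.z    b1.vx   b1.vz   b2.x    b2.z    b2.vx   b2.vz 
     50  0.2024   +0.000  +0.030  +0.000  +0.000   +0.073  +0.077  +0.193  -0.264
    101  0.4089   +0.000  +0.030  +0.000  +0.000   +0.112  +0.050  +0.054  +0.013
    152  0.6154   +0.000  +0.030  +0.000  +0.000   +0.097  +0.045  -0.229  -0.128


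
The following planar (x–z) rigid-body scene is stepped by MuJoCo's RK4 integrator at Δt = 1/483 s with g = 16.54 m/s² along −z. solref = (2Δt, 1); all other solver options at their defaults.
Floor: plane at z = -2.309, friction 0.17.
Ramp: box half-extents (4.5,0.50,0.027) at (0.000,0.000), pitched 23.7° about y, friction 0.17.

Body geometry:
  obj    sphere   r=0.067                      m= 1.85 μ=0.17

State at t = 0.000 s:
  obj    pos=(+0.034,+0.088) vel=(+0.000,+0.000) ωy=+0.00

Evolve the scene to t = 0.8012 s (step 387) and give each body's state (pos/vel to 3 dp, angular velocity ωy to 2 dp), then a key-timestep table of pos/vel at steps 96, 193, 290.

State at t = 0.8012 s:
  obj    pos=(+1.430,-0.525) vel=(+3.484,-1.529) ωy=+56.78

Key-timestep trajectory:
   step    t(s)  obj.x    obj.z    obj.vx   obj.vz 
     96  0.1988   +0.120  +0.050  +0.864  -0.379
    193  0.3996   +0.381  -0.065  +1.738  -0.763
    290  0.6004   +0.818  -0.256  +2.611  -1.146


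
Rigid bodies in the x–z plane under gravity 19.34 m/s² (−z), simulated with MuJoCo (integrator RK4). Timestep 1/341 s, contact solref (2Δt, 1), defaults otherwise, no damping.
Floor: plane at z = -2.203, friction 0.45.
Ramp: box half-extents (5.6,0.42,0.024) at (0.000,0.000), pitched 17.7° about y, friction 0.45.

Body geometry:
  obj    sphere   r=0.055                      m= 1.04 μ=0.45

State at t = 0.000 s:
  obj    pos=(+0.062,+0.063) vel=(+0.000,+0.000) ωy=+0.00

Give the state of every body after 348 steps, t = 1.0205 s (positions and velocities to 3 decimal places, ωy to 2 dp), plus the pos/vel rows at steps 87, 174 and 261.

State at t = 1.0205 s:
  obj    pos=(+2.146,-0.602) vel=(+4.083,-1.303) ωy=+77.93

Key-timestep trajectory:
   step    t(s)  obj.x    obj.z    obj.vx   obj.vz 
     87  0.2551   +0.192  +0.022  +1.021  -0.326
    174  0.5103   +0.583  -0.103  +2.042  -0.652
    261  0.7654   +1.234  -0.311  +3.063  -0.977


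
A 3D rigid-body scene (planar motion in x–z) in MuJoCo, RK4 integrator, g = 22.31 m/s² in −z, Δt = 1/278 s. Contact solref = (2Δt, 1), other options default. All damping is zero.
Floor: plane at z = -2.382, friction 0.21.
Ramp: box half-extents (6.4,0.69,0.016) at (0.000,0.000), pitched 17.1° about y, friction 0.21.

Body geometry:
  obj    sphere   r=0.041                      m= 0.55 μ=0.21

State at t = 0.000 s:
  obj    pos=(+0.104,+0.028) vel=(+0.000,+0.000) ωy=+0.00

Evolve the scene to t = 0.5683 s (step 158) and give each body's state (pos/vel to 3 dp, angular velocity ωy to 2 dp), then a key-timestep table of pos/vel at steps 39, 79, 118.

State at t = 0.5683 s:
  obj    pos=(+0.827,-0.195) vel=(+2.545,-0.783) ωy=+64.94

Key-timestep trajectory:
   step    t(s)  obj.x    obj.z    obj.vx   obj.vz 
     39  0.1403   +0.148  +0.014  +0.628  -0.193
     79  0.2842   +0.285  -0.028  +1.273  -0.392
    118  0.4245   +0.507  -0.096  +1.901  -0.585


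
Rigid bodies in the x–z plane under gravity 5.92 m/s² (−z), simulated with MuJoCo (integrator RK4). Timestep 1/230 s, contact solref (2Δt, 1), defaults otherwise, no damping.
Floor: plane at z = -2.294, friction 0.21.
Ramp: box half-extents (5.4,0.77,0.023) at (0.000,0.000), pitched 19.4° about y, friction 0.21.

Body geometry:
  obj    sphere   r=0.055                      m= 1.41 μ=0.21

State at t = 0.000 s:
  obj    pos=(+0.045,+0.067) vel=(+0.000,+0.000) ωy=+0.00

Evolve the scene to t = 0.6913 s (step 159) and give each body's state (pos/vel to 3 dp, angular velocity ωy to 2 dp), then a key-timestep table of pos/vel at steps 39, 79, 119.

State at t = 0.6913 s:
  obj    pos=(+0.362,-0.045) vel=(+0.916,-0.323) ωy=+17.65

Key-timestep trajectory:
   step    t(s)  obj.x    obj.z    obj.vx   obj.vz 
     39  0.1696   +0.064  +0.060  +0.225  -0.079
     79  0.3435   +0.123  +0.039  +0.455  -0.160
    119  0.5174   +0.222  +0.004  +0.686  -0.241


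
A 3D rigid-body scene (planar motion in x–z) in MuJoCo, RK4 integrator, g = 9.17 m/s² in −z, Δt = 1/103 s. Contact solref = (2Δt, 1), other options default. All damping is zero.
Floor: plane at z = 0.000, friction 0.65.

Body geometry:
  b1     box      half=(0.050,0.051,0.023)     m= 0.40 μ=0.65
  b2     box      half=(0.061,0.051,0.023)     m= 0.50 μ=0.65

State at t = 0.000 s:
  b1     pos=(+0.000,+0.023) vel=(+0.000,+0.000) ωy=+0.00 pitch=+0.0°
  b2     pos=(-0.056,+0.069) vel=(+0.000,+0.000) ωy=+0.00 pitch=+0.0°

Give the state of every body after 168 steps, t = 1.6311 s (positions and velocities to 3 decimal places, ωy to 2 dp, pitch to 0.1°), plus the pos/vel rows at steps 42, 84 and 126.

State at t = 1.6311 s:
  b1     pos=(+0.001,+0.023) vel=(+0.001,+0.000) ωy=+0.00 pitch=+0.0°
  b2     pos=(-0.069,+0.058) vel=(+0.000,-0.001) ωy=+0.02 pitch=-42.3°

Key-timestep trajectory:
   step    t(s)  b1.x    b1.z    b1.vx   b1.vz   b2.x    b2.z    b2.vx   b2.vz 
     42  0.4078   +0.000  +0.023  +0.002  +0.000   -0.069  +0.059  +0.000  +0.008
     84  0.8155   +0.001  +0.023  +0.001  +0.000   -0.069  +0.059  +0.000  -0.001
    126  1.2233   +0.001  +0.023  +0.001  +0.000   -0.069  +0.058  +0.000  -0.001


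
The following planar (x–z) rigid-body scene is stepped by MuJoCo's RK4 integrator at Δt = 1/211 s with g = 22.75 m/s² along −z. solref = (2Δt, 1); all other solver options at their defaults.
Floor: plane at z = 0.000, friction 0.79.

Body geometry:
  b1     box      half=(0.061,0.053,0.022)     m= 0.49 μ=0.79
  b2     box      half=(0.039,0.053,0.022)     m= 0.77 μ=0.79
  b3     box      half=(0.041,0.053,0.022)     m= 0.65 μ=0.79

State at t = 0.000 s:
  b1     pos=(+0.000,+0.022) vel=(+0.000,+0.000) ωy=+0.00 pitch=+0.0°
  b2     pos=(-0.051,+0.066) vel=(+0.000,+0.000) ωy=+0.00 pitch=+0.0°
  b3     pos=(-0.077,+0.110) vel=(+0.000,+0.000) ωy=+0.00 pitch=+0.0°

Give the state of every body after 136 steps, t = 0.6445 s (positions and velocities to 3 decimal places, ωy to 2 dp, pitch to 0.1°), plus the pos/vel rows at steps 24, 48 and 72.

State at t = 0.6445 s:
  b1     pos=(+0.000,+0.022) vel=(+0.000,+0.000) ωy=+0.00 pitch=+0.0°
  b2     pos=(-0.088,+0.039) vel=(+0.000,+0.000) ωy=+0.00 pitch=-90.0°
  b3     pos=(-0.217,+0.022) vel=(+0.000,+0.000) ωy=+0.00 pitch=+180.0°

Key-timestep trajectory:
   step    t(s)  b1.x    b1.z    b1.vx   b1.vz   b2.x    b2.z    b2.vx   b2.vz   b3.x    b3.z    b3.vx   b3.vz 
     24  0.1137   +0.000  +0.022  +0.001  +0.000   -0.055  +0.067  -0.087  +0.023   -0.088  +0.106  -0.233  -0.100
     48  0.2275   +0.000  +0.022  +0.000  +0.001   -0.082  +0.053  -0.373  -0.710   -0.140  +0.042  -0.697  -0.214
     72  0.3412   +0.000  +0.022  +0.000  +0.000   -0.088  +0.039  +0.000  +0.000   -0.199  +0.039  -0.576  -0.327


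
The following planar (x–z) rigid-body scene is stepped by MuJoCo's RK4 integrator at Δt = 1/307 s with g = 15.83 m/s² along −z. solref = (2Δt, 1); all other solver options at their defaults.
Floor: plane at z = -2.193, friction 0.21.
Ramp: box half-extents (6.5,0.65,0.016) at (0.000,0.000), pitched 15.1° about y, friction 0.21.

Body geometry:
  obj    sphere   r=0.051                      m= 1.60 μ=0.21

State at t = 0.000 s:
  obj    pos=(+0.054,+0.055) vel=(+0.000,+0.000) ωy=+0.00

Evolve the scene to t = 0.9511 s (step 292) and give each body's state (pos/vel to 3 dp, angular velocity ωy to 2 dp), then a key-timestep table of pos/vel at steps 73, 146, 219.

State at t = 0.9511 s:
  obj    pos=(+1.340,-0.292) vel=(+2.705,-0.730) ωy=+54.93

Key-timestep trajectory:
   step    t(s)  obj.x    obj.z    obj.vx   obj.vz 
     73  0.2378   +0.134  +0.033  +0.676  -0.182
    146  0.4756   +0.376  -0.032  +1.353  -0.365
    219  0.7134   +0.778  -0.140  +2.029  -0.547


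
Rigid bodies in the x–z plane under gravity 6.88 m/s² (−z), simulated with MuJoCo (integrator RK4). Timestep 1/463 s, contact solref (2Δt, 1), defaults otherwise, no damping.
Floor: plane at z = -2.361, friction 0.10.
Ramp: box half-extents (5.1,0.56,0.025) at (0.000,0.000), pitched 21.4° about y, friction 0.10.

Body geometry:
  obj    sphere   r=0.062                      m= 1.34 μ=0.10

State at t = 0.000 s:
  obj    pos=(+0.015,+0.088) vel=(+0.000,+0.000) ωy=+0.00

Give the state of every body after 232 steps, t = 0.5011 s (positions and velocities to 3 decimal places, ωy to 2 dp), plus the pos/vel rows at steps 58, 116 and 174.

State at t = 0.5011 s:
  obj    pos=(+0.233,+0.002) vel=(+0.873,-0.339) ωy=+12.95

Key-timestep trajectory:
   step    t(s)  obj.x    obj.z    obj.vx   obj.vz 
     58  0.1253   +0.029  +0.082  +0.218  -0.084
    116  0.2505   +0.070  +0.066  +0.437  -0.168
    174  0.3758   +0.138  +0.039  +0.654  -0.256


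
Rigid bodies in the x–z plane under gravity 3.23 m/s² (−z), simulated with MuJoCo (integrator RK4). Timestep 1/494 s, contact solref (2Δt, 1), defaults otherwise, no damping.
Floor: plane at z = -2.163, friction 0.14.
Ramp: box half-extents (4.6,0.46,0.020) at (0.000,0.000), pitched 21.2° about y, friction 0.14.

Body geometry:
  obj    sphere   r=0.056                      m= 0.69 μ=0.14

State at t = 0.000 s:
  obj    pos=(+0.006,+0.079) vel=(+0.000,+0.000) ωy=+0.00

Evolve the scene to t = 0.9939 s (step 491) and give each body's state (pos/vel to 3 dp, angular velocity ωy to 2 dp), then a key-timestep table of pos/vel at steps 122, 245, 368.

State at t = 0.9939 s:
  obj    pos=(+0.390,-0.070) vel=(+0.773,-0.300) ωy=+14.81

Key-timestep trajectory:
   step    t(s)  obj.x    obj.z    obj.vx   obj.vz 
    122  0.2470   +0.030  +0.070  +0.192  -0.075
    245  0.4960   +0.102  +0.042  +0.386  -0.150
    368  0.7449   +0.222  -0.005  +0.579  -0.225


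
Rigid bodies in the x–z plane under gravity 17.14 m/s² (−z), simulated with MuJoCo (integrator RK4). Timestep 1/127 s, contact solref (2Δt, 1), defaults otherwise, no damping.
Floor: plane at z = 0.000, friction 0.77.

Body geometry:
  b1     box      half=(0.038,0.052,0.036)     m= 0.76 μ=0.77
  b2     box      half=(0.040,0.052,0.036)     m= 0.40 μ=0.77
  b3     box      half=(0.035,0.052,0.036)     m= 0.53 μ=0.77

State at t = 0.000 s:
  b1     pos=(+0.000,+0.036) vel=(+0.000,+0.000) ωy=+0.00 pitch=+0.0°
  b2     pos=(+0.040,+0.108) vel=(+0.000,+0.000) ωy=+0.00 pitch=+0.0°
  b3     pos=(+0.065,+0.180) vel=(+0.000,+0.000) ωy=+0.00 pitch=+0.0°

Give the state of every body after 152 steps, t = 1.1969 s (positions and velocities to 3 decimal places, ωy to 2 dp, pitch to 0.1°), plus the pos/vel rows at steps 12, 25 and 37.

State at t = 1.1969 s:
  b1     pos=(+0.000,+0.036) vel=(+0.000,+0.000) ωy=+0.00 pitch=+0.0°
  b2     pos=(+0.082,+0.040) vel=(+0.000,+0.000) ωy=+0.00 pitch=+90.0°
  b3     pos=(+0.188,+0.035) vel=(+0.000,+0.000) ωy=+0.00 pitch=+90.0°

Key-timestep trajectory:
   step    t(s)  b1.x    b1.z    b1.vx   b1.vz   b2.x    b2.z    b2.vx   b2.vz   b3.x    b3.z    b3.vx   b3.vz 
     12  0.0945   +0.000  +0.036  -0.002  +0.001   +0.046  +0.107  +0.132  -0.026   +0.082  +0.174  +0.393  -0.160
     25  0.1969   +0.000  +0.036  +0.000  +0.000   +0.070  +0.088  +0.329  -0.538   +0.146  +0.111  +0.750  -1.328
     37  0.2913   +0.000  +0.036  +0.000  +0.000   +0.083  +0.037  -0.061  +0.125   +0.190  +0.031  -0.062  +0.173


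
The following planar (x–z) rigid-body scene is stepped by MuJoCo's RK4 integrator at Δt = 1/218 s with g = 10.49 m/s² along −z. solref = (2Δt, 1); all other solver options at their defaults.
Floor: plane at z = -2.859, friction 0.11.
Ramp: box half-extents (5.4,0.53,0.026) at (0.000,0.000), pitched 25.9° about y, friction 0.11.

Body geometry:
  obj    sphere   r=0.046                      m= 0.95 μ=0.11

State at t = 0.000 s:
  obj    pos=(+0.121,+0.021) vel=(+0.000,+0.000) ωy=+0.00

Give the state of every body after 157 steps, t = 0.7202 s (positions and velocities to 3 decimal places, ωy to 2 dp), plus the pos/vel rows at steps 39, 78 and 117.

State at t = 0.7202 s:
  obj    pos=(+0.948,-0.380) vel=(+2.293,-1.124) ωy=+40.55

Key-timestep trajectory:
   step    t(s)  obj.x    obj.z    obj.vx   obj.vz 
     39  0.1789   +0.172  -0.004  +0.574  -0.267
     78  0.3578   +0.325  -0.078  +1.149  -0.532
    117  0.5367   +0.580  -0.202  +1.716  -0.817


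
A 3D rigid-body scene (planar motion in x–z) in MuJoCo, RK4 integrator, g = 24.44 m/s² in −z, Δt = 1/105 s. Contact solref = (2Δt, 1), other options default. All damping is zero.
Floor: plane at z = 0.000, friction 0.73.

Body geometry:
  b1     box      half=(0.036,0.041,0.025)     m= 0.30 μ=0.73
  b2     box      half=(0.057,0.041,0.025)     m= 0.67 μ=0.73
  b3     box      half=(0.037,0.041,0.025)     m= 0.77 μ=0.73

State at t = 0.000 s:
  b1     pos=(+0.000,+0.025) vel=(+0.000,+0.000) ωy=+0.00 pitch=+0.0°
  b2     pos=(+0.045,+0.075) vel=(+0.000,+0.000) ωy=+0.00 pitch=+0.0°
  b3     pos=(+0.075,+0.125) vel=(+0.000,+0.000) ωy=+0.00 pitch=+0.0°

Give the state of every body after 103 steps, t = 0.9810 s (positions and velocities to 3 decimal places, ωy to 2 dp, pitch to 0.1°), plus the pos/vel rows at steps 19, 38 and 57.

State at t = 0.9810 s:
  b1     pos=(-0.001,+0.025) vel=(+0.000,+0.000) ωy=+0.00 pitch=+0.0°
  b2     pos=(+0.098,+0.057) vel=(+0.000,+0.000) ωy=+0.00 pitch=+90.0°
  b3     pos=(+0.154,+0.037) vel=(+0.000,+0.000) ωy=+0.00 pitch=+90.0°

Key-timestep trajectory:
   step    t(s)  b1.x    b1.z    b1.vx   b1.vz   b2.x    b2.z    b2.vx   b2.vz   b3.x    b3.z    b3.vx   b3.vz 
     19  0.1810   -0.001  +0.025  +0.000  +0.001   +0.090  +0.060  +0.478  -0.088   +0.164  +0.038  +0.220  +0.209
     38  0.3619   -0.001  +0.025  +0.000  +0.000   +0.111  +0.061  -0.265  -0.051   +0.160  +0.040  -0.246  -0.114
     57  0.5429   -0.001  +0.025  +0.000  +0.000   +0.096  +0.058  +0.309  -0.113   +0.154  +0.037  +0.000  +0.000


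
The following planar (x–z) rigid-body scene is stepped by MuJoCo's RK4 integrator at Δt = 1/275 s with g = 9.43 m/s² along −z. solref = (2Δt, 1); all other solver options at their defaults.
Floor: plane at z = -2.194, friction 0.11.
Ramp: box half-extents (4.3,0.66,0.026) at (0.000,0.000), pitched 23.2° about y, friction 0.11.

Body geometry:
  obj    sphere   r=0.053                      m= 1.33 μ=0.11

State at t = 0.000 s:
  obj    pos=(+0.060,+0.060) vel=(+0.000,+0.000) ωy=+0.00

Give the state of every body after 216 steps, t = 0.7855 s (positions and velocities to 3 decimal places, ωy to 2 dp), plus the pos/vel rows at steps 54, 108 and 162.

State at t = 0.7855 s:
  obj    pos=(+0.844,-0.276) vel=(+1.994,-0.855) ωy=+35.28

Key-timestep trajectory:
   step    t(s)  obj.x    obj.z    obj.vx   obj.vz 
     54  0.1964   +0.109  +0.039  +0.500  -0.211
    108  0.3927   +0.256  -0.024  +0.997  -0.428
    162  0.5891   +0.501  -0.129  +1.501  -0.625
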